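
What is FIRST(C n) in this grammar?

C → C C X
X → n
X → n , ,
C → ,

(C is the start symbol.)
FIRST sets of the non-terminals involved (from the grammar, by fixed-point iteration):
  FIRST(C) = { ',' }

To compute FIRST(C n), process the symbols left to right:
Symbol C is a non-terminal. Add FIRST(C) \ {ε} = { ',' }
C is not nullable (ε ∉ FIRST(C)), so stop here.
FIRST(C n) = { ',' }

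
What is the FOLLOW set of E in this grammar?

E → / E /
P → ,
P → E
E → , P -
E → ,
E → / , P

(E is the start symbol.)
E is the start symbol, so $ ∈ FOLLOW(E).
In E → / E /: E is followed by '/', add FIRST('/') \ {ε} = { '/' }
In P → E: E is at the end, add FOLLOW(P)

The FOLLOW sets referred to above (computed the same way, to a fixed point):
  FOLLOW(P) = { $, '-', '/' }

Taking the union: FOLLOW(E) = { $, '-', '/' }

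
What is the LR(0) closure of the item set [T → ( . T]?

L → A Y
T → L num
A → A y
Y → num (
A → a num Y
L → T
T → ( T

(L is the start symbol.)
To compute CLOSURE, for each item [A → α.Bβ] where B is a non-terminal, add [B → .γ] for all productions B → γ; repeat for the newly added items until nothing changes.

Start with: [T → ( . T]
  [T → ( . T] has the dot before T: add [T → . L num], [T → . ( T]
  [T → . L num] has the dot before L: add [L → . A Y], [L → . T]
  [L → . A Y] has the dot before A: add [A → . A y], [A → . a num Y]
No further items can be added.

CLOSURE = { [A → . A y], [A → . a num Y], [L → . A Y], [L → . T], [T → ( . T], [T → . ( T], [T → . L num] }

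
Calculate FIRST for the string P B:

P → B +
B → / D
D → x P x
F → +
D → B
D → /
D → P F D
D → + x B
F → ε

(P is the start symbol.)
{ '/' }

FIRST sets of the non-terminals involved (from the grammar, by fixed-point iteration):
  FIRST(P) = { '/' }

To compute FIRST(P B), process the symbols left to right:
Symbol P is a non-terminal. Add FIRST(P) \ {ε} = { '/' }
P is not nullable (ε ∉ FIRST(P)), so stop here.
FIRST(P B) = { '/' }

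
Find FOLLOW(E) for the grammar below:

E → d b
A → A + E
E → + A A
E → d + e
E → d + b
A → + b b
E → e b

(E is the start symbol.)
{ $, '+' }

To compute FOLLOW(E), find every occurrence of E on a right-hand side N → α E β: add FIRST(β) \ {ε}, and if β is empty or nullable also add FOLLOW(N). Iterate to a fixed point.

E is the start symbol, so $ ∈ FOLLOW(E).
In A → A + E: E is at the end, add FOLLOW(A)

The FOLLOW sets referred to above (computed the same way, to a fixed point):
  FOLLOW(A) = { $, '+' }

Taking the union: FOLLOW(E) = { $, '+' }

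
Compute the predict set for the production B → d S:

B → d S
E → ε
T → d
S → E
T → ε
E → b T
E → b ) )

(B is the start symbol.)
PREDICT(B → d S) = (FIRST(RHS) \ {ε}) ∪ (FOLLOW(B) if ε ∈ FIRST(RHS), i.e. RHS ⇒* ε)
FIRST(d S) = { 'd' }
ε ∉ FIRST(d S), so FOLLOW(B) is not added.
PREDICT(B → d S) = { 'd' }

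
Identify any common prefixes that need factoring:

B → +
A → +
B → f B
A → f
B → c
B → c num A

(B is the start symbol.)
Yes, B has productions with common prefix 'c'

Left-factoring is needed when two productions for the same non-terminal
share a common prefix on the right-hand side.

Productions for B:
  B → +
  B → f B
  B → c
  B → c num A
Productions for A:
  A → +
  A → f

Found common prefix 'c' in productions for B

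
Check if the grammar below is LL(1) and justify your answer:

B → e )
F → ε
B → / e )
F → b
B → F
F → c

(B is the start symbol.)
A grammar is LL(1) if for each non-terminal N with multiple productions, the predict sets of those productions are pairwise disjoint, where PREDICT(N → α) = (FIRST(α) \ {ε}) ∪ (FOLLOW(N) if α ⇒* ε).

Relevant sets:
  FIRST(F) = { 'b', 'c', ε }
  FOLLOW(B) = { $ }
  FOLLOW(F) = { $ }

For B:
  PREDICT(B → e ')') = { 'e' }
  PREDICT(B → '/' e ')') = { '/' }
  PREDICT(B → F) = { $, 'b', 'c' }
For F:
  PREDICT(F → ε) = { $ }
  PREDICT(F → b) = { 'b' }
  PREDICT(F → c) = { 'c' }

All predict sets are disjoint. The grammar IS LL(1).

Answer: Yes, the grammar is LL(1).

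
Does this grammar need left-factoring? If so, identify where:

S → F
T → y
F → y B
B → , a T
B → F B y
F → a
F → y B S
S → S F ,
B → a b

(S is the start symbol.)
Left-factoring is needed when two productions for the same non-terminal
share a common prefix on the right-hand side.

Productions for S:
  S → F
  S → S F ,
Productions for F:
  F → y B
  F → a
  F → y B S
Productions for B:
  B → , a T
  B → F B y
  B → a b

Found common prefix 'y B' in productions for F

Answer: Yes, F has productions with common prefix 'y B'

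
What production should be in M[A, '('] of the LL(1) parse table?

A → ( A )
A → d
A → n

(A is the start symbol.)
To find M[A, '('], we find productions for A where '(' is in the predict set (PREDICT(N → α) = (FIRST(α) \ {ε}) ∪ (FOLLOW(N) if α ⇒* ε)).

A → ( A ): PREDICT = { '(' }
  '(' is in predict set, so this production goes in M[A, '(']
A → d: PREDICT = { 'd' }
A → n: PREDICT = { 'n' }

M[A, '('] = A → ( A )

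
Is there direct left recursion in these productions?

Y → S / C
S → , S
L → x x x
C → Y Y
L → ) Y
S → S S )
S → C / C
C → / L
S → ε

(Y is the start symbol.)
Y → S / C: starts with S
S → , S: starts with ','
L → x x x: starts with x
C → Y Y: starts with Y
L → ) Y: starts with ')'
S → S S ): LEFT RECURSIVE (starts with S)
S → C / C: starts with C
C → / L: starts with '/'
S → ε: starts with ε

The grammar has direct left recursion on: S.

Answer: Yes, S is left-recursive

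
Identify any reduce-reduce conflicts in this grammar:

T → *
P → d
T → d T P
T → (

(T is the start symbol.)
Augment with T' → T and build the canonical LR(0) collection (I0 = CLOSURE({[T' → . T]}), then GOTO on every symbol after a dot until no new states appear). It has 8 states:
  I0: { [T → . (], [T → . *], [T → . d T P], [T' → . T] }  — shift
  I1: { [T → ( .] }  — reduce
  I2: { [T → * .] }  — reduce
  I3: { [T' → T .] }  — accept
  I4: { [T → . (], [T → . *], [T → . d T P], [T → d . T P] }  — shift
  I5: { [P → . d], [T → d T . P] }  — shift
  I6: { [T → d T P .] }  — reduce
  I7: { [P → d .] }  — reduce

No state contains more than one complete item.

Answer: No reduce-reduce conflicts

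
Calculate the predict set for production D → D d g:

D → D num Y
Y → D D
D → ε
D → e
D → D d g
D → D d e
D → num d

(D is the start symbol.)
{ 'd', 'e', 'num' }

PREDICT(D → D d g) = (FIRST(RHS) \ {ε}) ∪ (FOLLOW(D) if ε ∈ FIRST(RHS), i.e. RHS ⇒* ε)
FIRST(D) = { 'd', 'e', 'num', ε }
FIRST(D d g) = { 'd', 'e', 'num' }
ε ∉ FIRST(D d g), so FOLLOW(D) is not added.
PREDICT(D → D d g) = { 'd', 'e', 'num' }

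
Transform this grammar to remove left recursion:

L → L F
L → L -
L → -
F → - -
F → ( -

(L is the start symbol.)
L → - L'
L' → F L'
L' → - L'
L' → ε
F → - -
F → ( -

L is directly left-recursive. The standard transformation for
  A → A α₁ | ... | A α_m | β₁ | ... | β_n
is
  A  → β₁ A' | ... | β_n A'
  A' → α₁ A' | ... | α_m A' | ε

L → - becomes L → - L'
L → L F becomes L' → F L'
L → L - becomes L' → - L'
Add L' → ε

Productions for other non-terminals are unchanged:
  F → - -
  F → ( -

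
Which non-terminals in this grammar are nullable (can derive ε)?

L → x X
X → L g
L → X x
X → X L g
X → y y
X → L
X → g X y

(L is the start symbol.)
None

A non-terminal is nullable if it can derive ε (the empty string): either it has an ε-production, or it has a production whose right-hand side consists entirely of nullable non-terminals.

There are no ε-productions, so no non-terminal can derive ε.
No non-terminals are nullable.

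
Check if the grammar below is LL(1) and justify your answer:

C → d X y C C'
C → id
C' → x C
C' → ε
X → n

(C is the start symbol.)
A grammar is LL(1) if for each non-terminal N with multiple productions, the predict sets of those productions are pairwise disjoint, where PREDICT(N → α) = (FIRST(α) \ {ε}) ∪ (FOLLOW(N) if α ⇒* ε).

Relevant sets:
  FOLLOW(C') = { $, 'x' }

For C:
  PREDICT(C → d X y C C') = { 'd' }
  PREDICT(C → id) = { 'id' }
For C':
  PREDICT(C' → x C) = { 'x' }
  PREDICT(C' → ε) = { $, 'x' }
X has a single production, so nothing to check there.

Conflict found: Predict set conflict for C': { 'x' }
The grammar is NOT LL(1).

Answer: No. Predict set conflict for C': { 'x' }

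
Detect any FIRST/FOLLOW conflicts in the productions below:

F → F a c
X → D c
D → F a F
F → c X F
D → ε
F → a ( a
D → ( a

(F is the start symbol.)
Yes. D → F a F with FOLLOW(D) on { 'c' }

A FIRST/FOLLOW conflict occurs when a non-terminal N has a nullable alternative N → β (β ⇒* ε) and another alternative N → α with FIRST(α) ∩ FOLLOW(N) ≠ ∅: on such a lookahead the parser cannot decide between expanding α and letting N vanish via β.

Nullable non-terminals: D.
FIRST sets used below: FIRST(F) = { 'a', 'c' }

D: nullable alternative(s) D → ε; FOLLOW(D) = { 'c' }
  D → F a F: FIRST \ {ε} = { 'a', 'c' } — overlaps FOLLOW(D) on { 'c' }: CONFLICT
  D → ε: FIRST \ {ε} = { } — this is the only nullable alternative, skip
  D → ( a: FIRST \ {ε} = { '(' } — disjoint from FOLLOW(D)

F, X have no nullable alternative, so no FIRST/FOLLOW check is needed there.

So the grammar has 1 FIRST/FOLLOW conflict (marked CONFLICT above).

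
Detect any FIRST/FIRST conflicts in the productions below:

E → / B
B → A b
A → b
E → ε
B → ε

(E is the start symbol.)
No FIRST/FIRST conflicts.

A FIRST/FIRST conflict occurs when two productions N → α and N → β for the same non-terminal have FIRST(α) ∩ FIRST(β) ≠ ∅ (with ε ∈ FIRST of a nullable right-hand side, so two nullable alternatives also conflict).

FIRST sets of the non-terminals at (or reachable through a nullable prefix from) the front of some alternative:
  FIRST(A) = { 'b' }

Productions for E:
  E → / B: FIRST = { '/' }
  E → ε: FIRST = { ε }
Productions for B:
  B → A b: FIRST = { 'b' }
  B → ε: FIRST = { ε }
A has only one production, so no FIRST/FIRST conflict is possible there.

All alternatives of each non-terminal have pairwise disjoint FIRST sets.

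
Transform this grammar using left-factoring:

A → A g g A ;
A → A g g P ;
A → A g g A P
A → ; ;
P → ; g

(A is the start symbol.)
A → A g g A'
A' → A A''
A'' → ;
A'' → P
A' → P ;
A → ; ;
P → ; g

Left-factoring transforms A → αβ₁ | αβ₂ into A → αA' and A' → β₁ | β₂
(α is the longest common prefix among the alternatives). Repeat until
no nonterminal has two alternatives with a common prefix.

Round 1: A has alternatives sharing prefix 'A g g'. Introduce A': A → A g g A'
  Add: A' → A ;
  Add: A' → P ;
  Add: A' → A P

Round 2: A' has alternatives sharing prefix 'A'. Introduce A'': A' → A A''
  Add: A'' → ;
  Add: A'' → P

No remaining common prefixes — done.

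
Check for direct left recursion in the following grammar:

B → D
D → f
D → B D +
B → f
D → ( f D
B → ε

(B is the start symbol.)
Direct left recursion occurs when N → N α for some non-terminal N (the right-hand side begins with the left-hand side itself).

B → D: starts with D
D → f: starts with f
D → B D +: starts with B
B → f: starts with f
D → ( f D: starts with '('
B → ε: starts with ε

No direct left recursion found.

Answer: No direct left recursion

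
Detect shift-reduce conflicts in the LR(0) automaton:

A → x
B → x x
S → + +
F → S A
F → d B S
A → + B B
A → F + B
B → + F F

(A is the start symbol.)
A shift-reduce conflict occurs when an LR(0) state has both:
  - a complete (reduce) item [A → α .] (dot at the end), and
  - a shift item [B → β . c γ] (dot before a terminal).

Augment with A' → A and build the canonical LR(0) collection (I0 = CLOSURE({[A' → . A]}), then GOTO on every symbol after a dot until no new states appear). It has 22 states:
  I0: { [A → . + B B], [A → . F + B], [A → . x], [A' → . A], [F → . S A], [F → . d B S], [S → . + +] }  — shift
  I1: { [A → + . B B], [B → . + F F], [B → . x x], [S → + . +] }  — shift
  I2: { [A' → A .] }  — accept
  I3: { [A → F . + B] }  — shift
  I4: { [A → . + B B], [A → . F + B], [A → . x], [F → . S A], [F → . d B S], [F → S . A], [S → . + +] }  — shift
  I5: { [B → . + F F], [B → . x x], [F → d . B S] }  — shift
  I6: { [A → x .] }  — reduce
  I7: { [B → + . F F], [F → . S A], [F → . d B S], [S → . + +] }  — shift
  I8: { [F → d B . S], [S → . + +] }  — shift
  I9: { [B → x . x] }  — shift
  I10: { [B → x x .] }  — reduce
  I11: { [S → + . +] }  — shift
  I12: { [F → d B S .] }  — reduce
  I13: { [S → + + .] }  — reduce
  I14: { [B → + F . F], [F → . S A], [F → . d B S], [S → . + +] }  — shift
  I15: { [B → + F F .] }  — reduce
  I16: { [F → S A .] }  — reduce
  I17: { [A → F + . B], [B → . + F F], [B → . x x] }  — shift
  I18: { [A → F + B .] }  — reduce
  I19: { [B → + . F F], [F → . S A], [F → . d B S], [S → + + .], [S → . + +] }  — shift, reduce
  I20: { [A → + B . B], [B → . + F F], [B → . x x] }  — shift
  I21: { [A → + B B .] }  — reduce

I19 contains reduce item [S → + + .] and shift items [F → . d B S], [S → . + +] — shift-reduce conflict.

Answer: Yes — I19: [S → + + .] vs [F → . d B S]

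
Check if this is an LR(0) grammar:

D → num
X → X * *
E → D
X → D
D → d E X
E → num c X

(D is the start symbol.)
Augment with D' → D and build the canonical LR(0) collection (I0 = CLOSURE({[D' → . D]}), then GOTO on every symbol after a dot until no new states appear). It has 13 states:
  I0: { [D → . d E X], [D → . num], [D' → . D] }  — shift
  I1: { [D' → D .] }  — accept
  I2: { [D → . d E X], [D → . num], [D → d . E X], [E → . D], [E → . num c X] }  — shift
  I3: { [D → num .] }  — reduce
  I4: { [E → D .] }  — reduce
  I5: { [D → . d E X], [D → . num], [D → d E . X], [X → . D], [X → . X * *] }  — shift
  I6: { [D → num .], [E → num . c X] }  — shift, reduce
  I7: { [D → . d E X], [D → . num], [E → num c . X], [X → . D], [X → . X * *] }  — shift
  I8: { [X → D .] }  — reduce
  I9: { [E → num c X .], [X → X . * *] }  — shift, reduce
  I10: { [X → X * . *] }  — shift
  I11: { [X → X * * .] }  — reduce
  I12: { [D → d E X .], [X → X . * *] }  — shift, reduce

Conflict in state I6:
  Shift-reduce conflict between [D → num .] and [E → num . c X]
So the grammar is NOT LR(0).

Answer: No. Shift-reduce conflict between [D → num .] and [E → num . c X]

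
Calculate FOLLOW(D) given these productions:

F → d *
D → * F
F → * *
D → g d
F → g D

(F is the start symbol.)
In F → g D: D is at the end, add FOLLOW(F)

The FOLLOW sets referred to above (computed the same way, to a fixed point):
  FOLLOW(F) = { $ }

Taking the union: FOLLOW(D) = { $ }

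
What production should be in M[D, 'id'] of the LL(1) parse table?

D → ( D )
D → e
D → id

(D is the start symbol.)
To find M[D, 'id'], we find productions for D where 'id' is in the predict set (PREDICT(N → α) = (FIRST(α) \ {ε}) ∪ (FOLLOW(N) if α ⇒* ε)).

D → ( D ): PREDICT = { '(' }
D → e: PREDICT = { 'e' }
D → id: PREDICT = { 'id' }
  'id' is in predict set, so this production goes in M[D, 'id']

M[D, 'id'] = D → id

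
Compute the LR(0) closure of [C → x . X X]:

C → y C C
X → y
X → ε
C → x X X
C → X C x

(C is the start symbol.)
To compute CLOSURE, for each item [A → α.Bβ] where B is a non-terminal, add [B → .γ] for all productions B → γ; repeat for the newly added items until nothing changes.

Start with: [C → x . X X]
  [C → x . X X] has the dot before X: add [X → . y], [X → .]
No further items can be added.

CLOSURE = { [C → x . X X], [X → . y], [X → .] }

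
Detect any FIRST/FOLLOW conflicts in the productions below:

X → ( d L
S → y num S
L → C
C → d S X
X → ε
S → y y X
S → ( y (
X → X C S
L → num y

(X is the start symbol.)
A FIRST/FOLLOW conflict occurs when a non-terminal N has a nullable alternative N → β (β ⇒* ε) and another alternative N → α with FIRST(α) ∩ FOLLOW(N) ≠ ∅: on such a lookahead the parser cannot decide between expanding α and letting N vanish via β.

Nullable non-terminals: X.
FIRST sets used below: FIRST(X) = { '(', 'd', ε }, FIRST(C) = { 'd' }

X: nullable alternative(s) X → ε; FOLLOW(X) = { $, '(', 'd', 'y' }
  X → ( d L: FIRST \ {ε} = { '(' } — overlaps FOLLOW(X) on { '(' }: CONFLICT
  X → ε: FIRST \ {ε} = { } — this is the only nullable alternative, skip
  X → X C S: FIRST \ {ε} = { '(', 'd' } — overlaps FOLLOW(X) on { '(', 'd' }: CONFLICT

C, L, S have no nullable alternative, so no FIRST/FOLLOW check is needed there.

So the grammar has 2 FIRST/FOLLOW conflicts (marked CONFLICT above).

Answer: Yes. X → '(' d L with FOLLOW(X) on { '(' }; X → X C S with FOLLOW(X) on { '(', 'd' }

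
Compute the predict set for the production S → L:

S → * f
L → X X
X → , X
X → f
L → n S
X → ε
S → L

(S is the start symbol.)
{ $, ',', 'f', 'n' }

PREDICT(S → L) = (FIRST(RHS) \ {ε}) ∪ (FOLLOW(S) if ε ∈ FIRST(RHS), i.e. RHS ⇒* ε)
FIRST(L) = { ',', 'f', 'n', ε }
FIRST(L) = { ',', 'f', 'n', ε }
ε ∈ FIRST(L) (the right-hand side is nullable), so add FOLLOW(S) = { $ }
PREDICT(S → L) = { $, ',', 'f', 'n' }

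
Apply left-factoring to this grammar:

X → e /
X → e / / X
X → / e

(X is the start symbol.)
Left-factoring transforms A → αβ₁ | αβ₂ into A → αA' and A' → β₁ | β₂
(α is the longest common prefix among the alternatives). Repeat until
no nonterminal has two alternatives with a common prefix.

Round 1: X has alternatives sharing prefix 'e /'. Introduce X': X → e / X'
  Add: X' → ε
  Add: X' → / X

No remaining common prefixes — done.

Resulting grammar:
X → e / X'
X' → ε
X' → / X
X → / e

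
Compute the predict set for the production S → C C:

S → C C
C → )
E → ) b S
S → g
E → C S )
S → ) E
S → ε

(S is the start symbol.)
PREDICT(S → C C) = (FIRST(RHS) \ {ε}) ∪ (FOLLOW(S) if ε ∈ FIRST(RHS), i.e. RHS ⇒* ε)
FIRST(C) = { ')' }
FIRST(C C) = { ')' }
ε ∉ FIRST(C C), so FOLLOW(S) is not added.
PREDICT(S → C C) = { ')' }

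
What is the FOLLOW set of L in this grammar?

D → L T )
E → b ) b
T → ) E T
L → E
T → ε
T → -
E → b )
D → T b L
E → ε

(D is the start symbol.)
In D → L T ): L is followed by T ')', add FIRST(T ')') \ {ε} = { ')', '-' }
In D → T b L: L is at the end, add FOLLOW(D)

The FOLLOW sets referred to above (computed the same way, to a fixed point):
  FOLLOW(D) = { $ }

Taking the union: FOLLOW(L) = { $, ')', '-' }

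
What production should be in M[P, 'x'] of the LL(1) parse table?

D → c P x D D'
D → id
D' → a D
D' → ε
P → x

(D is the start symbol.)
P → x

To find M[P, 'x'], we find productions for P where 'x' is in the predict set (PREDICT(N → α) = (FIRST(α) \ {ε}) ∪ (FOLLOW(N) if α ⇒* ε)).

P → x: PREDICT = { 'x' }
  'x' is in predict set, so this production goes in M[P, 'x']

M[P, 'x'] = P → x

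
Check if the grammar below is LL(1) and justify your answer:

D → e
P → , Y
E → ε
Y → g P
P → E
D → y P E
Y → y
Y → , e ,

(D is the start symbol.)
Yes, the grammar is LL(1).

A grammar is LL(1) if for each non-terminal N with multiple productions, the predict sets of those productions are pairwise disjoint, where PREDICT(N → α) = (FIRST(α) \ {ε}) ∪ (FOLLOW(N) if α ⇒* ε).

Relevant sets:
  FIRST(E) = { ε }
  FOLLOW(P) = { $ }

For D:
  PREDICT(D → e) = { 'e' }
  PREDICT(D → y P E) = { 'y' }
For P:
  PREDICT(P → ',' Y) = { ',' }
  PREDICT(P → E) = { $ }
For Y:
  PREDICT(Y → g P) = { 'g' }
  PREDICT(Y → y) = { 'y' }
  PREDICT(Y → ',' e ',') = { ',' }
E has a single production, so nothing to check there.

All predict sets are disjoint. The grammar IS LL(1).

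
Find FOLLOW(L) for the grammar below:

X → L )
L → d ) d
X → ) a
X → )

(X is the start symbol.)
In X → L ): L is followed by ')', add FIRST(')') \ {ε} = { ')' }

Taking the union: FOLLOW(L) = { ')' }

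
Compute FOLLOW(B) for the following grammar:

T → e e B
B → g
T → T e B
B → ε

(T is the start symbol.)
To compute FOLLOW(B), find every occurrence of B on a right-hand side N → α B β: add FIRST(β) \ {ε}, and if β is empty or nullable also add FOLLOW(N). Iterate to a fixed point.

In T → e e B: B is at the end, add FOLLOW(T)
In T → T e B: B is at the end, add FOLLOW(T)

The FOLLOW sets referred to above (computed the same way, to a fixed point):
  FOLLOW(T) = { $, 'e' }

Taking the union: FOLLOW(B) = { $, 'e' }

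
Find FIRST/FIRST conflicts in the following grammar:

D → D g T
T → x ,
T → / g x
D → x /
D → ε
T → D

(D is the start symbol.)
A FIRST/FIRST conflict occurs when two productions N → α and N → β for the same non-terminal have FIRST(α) ∩ FIRST(β) ≠ ∅ (with ε ∈ FIRST of a nullable right-hand side, so two nullable alternatives also conflict).

FIRST sets of the non-terminals at (or reachable through a nullable prefix from) the front of some alternative:
  FIRST(D) = { 'g', 'x', ε }

Productions for D:
  D → D g T: FIRST = { 'g', 'x' }
  D → x /: FIRST = { 'x' }
  D → ε: FIRST = { ε }
Productions for T:
  T → x ,: FIRST = { 'x' }
  T → / g x: FIRST = { '/' }
  T → D: FIRST = { 'g', 'x', ε }

Conflict for D: D → D g T and D → x /
  Overlap: { 'x' }
Conflict for T: T → x , and T → D
  Overlap: { 'x' }

Answer: Yes. D → D g T / D → x '/' on { 'x' }; T → x ',' / T → D on { 'x' }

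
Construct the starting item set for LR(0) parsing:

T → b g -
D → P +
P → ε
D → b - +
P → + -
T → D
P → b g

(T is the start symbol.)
First, augment the grammar with T' → T
I₀ = CLOSURE({ [T' → . T] }):
  [T' → . T] has the dot before T: add [T → . b g -], [T → . D]
  [T → . D] has the dot before D: add [D → . P +], [D → . b - +]
  [D → . P +] has the dot before P: add [P → .], [P → . + -], [P → . b g]
No further items can be added.

I₀ = { [D → . P +], [D → . b - +], [P → . + -], [P → . b g], [P → .], [T → . D], [T → . b g -], [T' → . T] }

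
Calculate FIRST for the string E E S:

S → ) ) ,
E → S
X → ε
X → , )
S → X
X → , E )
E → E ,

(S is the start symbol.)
{ ')', ',', ε }

FIRST sets of the non-terminals involved (from the grammar, by fixed-point iteration):
  FIRST(E) = { ')', ',', ε }
  FIRST(S) = { ')', ',', ε }

To compute FIRST(E E S), process the symbols left to right:
Symbol E is a non-terminal. Add FIRST(E) \ {ε} = { ')', ',' }
E is nullable (ε ∈ FIRST(E)), continue to the next symbol.
Symbol E is a non-terminal. Add FIRST(E) \ {ε} = { ')', ',' }
E is nullable (ε ∈ FIRST(E)), continue to the next symbol.
Symbol S is a non-terminal. Add FIRST(S) \ {ε} = { ')', ',' }
S is nullable (ε ∈ FIRST(S)), continue to the next symbol.
All symbols are nullable, so ε is in the result.
FIRST(E E S) = { ')', ',', ε }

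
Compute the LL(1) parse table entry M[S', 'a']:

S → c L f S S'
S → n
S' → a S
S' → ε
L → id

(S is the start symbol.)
To find M[S', 'a'], we find productions for S' where 'a' is in the predict set (PREDICT(N → α) = (FIRST(α) \ {ε}) ∪ (FOLLOW(N) if α ⇒* ε)).

Relevant sets:
  FOLLOW(S') = { $, 'a' }

S' → a S: PREDICT = { 'a' }
  'a' is in predict set, so this production goes in M[S', 'a']
S' → ε: PREDICT = { $, 'a' }
  'a' is in predict set, so this production goes in M[S', 'a']

M[S', 'a'] = S' → a S, S' → ε  (a multiply-defined cell — the grammar is not LL(1))

Answer: S' → a S, S' → ε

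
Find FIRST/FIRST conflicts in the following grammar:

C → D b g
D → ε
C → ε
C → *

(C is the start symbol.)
No FIRST/FIRST conflicts.

FIRST sets of the non-terminals at (or reachable through a nullable prefix from) the front of some alternative:
  FIRST(D) = { ε }

Productions for C:
  C → D b g: FIRST = { 'b' }
  C → ε: FIRST = { ε }
  C → *: FIRST = { '*' }
D has only one production, so no FIRST/FIRST conflict is possible there.

All alternatives of each non-terminal have pairwise disjoint FIRST sets.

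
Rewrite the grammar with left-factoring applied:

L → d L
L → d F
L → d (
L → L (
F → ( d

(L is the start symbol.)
L → d L'
L' → L
L' → F
L' → (
L → L (
F → ( d

Left-factoring transforms A → αβ₁ | αβ₂ into A → αA' and A' → β₁ | β₂
(α is the longest common prefix among the alternatives). Repeat until
no nonterminal has two alternatives with a common prefix.

Round 1: L has alternatives sharing prefix 'd'. Introduce L': L → d L'
  Add: L' → L
  Add: L' → F
  Add: L' → (

No remaining common prefixes — done.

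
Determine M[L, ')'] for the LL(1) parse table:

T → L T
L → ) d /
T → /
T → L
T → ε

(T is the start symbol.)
L → ) d /

To find M[L, ')'], we find productions for L where ')' is in the predict set (PREDICT(N → α) = (FIRST(α) \ {ε}) ∪ (FOLLOW(N) if α ⇒* ε)).

L → ) d /: PREDICT = { ')' }
  ')' is in predict set, so this production goes in M[L, ')']

M[L, ')'] = L → ) d /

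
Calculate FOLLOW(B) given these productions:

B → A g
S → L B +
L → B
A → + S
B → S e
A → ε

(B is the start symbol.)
B is the start symbol, so $ ∈ FOLLOW(B).
In S → L B +: B is followed by '+', add FIRST('+') \ {ε} = { '+' }
In L → B: B is at the end, add FOLLOW(L)

The FOLLOW sets referred to above (computed the same way, to a fixed point):
  FOLLOW(L) = { '+', 'g' }

Taking the union: FOLLOW(B) = { $, '+', 'g' }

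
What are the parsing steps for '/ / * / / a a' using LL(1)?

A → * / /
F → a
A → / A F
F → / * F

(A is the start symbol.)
Stack is shown with the top on the left.

Stack        Input            Action
------------------------------------
A $          / / * / / a a $  output A → / A F
/ A F $      / / * / / a a $  match '/'
A F $        / * / / a a $    output A → / A F
/ A F F $    / * / / a a $    match '/'
A F F $      * / / a a $      output A → * / /
* / / F F $  * / / a a $      match '*'
/ / F F $    / / a a $        match '/'
/ F F $      / a a $          match '/'
F F $        a a $            output F → a
a F $        a a $            match 'a'
F $          a $              output F → a
a $          a $              match 'a'
$            $                accept

The string is accepted.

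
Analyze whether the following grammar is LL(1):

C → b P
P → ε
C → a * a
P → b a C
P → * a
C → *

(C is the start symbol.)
Yes, the grammar is LL(1).

Relevant sets:
  FOLLOW(P) = { $ }

For C:
  PREDICT(C → b P) = { 'b' }
  PREDICT(C → a '*' a) = { 'a' }
  PREDICT(C → '*') = { '*' }
For P:
  PREDICT(P → ε) = { $ }
  PREDICT(P → b a C) = { 'b' }
  PREDICT(P → '*' a) = { '*' }

All predict sets are disjoint. The grammar IS LL(1).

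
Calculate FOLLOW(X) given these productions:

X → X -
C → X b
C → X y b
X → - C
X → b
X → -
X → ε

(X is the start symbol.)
To compute FOLLOW(X), find every occurrence of X on a right-hand side N → α X β: add FIRST(β) \ {ε}, and if β is empty or nullable also add FOLLOW(N). Iterate to a fixed point.

X is the start symbol, so $ ∈ FOLLOW(X).
In X → X -: X is followed by '-', add FIRST('-') \ {ε} = { '-' }
In C → X b: X is followed by b, add FIRST(b) \ {ε} = { 'b' }
In C → X y b: X is followed by y b, add FIRST(y b) \ {ε} = { 'y' }

Taking the union: FOLLOW(X) = { $, '-', 'b', 'y' }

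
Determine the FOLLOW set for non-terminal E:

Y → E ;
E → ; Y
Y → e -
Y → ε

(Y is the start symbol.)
{ ';' }

To compute FOLLOW(E), find every occurrence of E on a right-hand side N → α E β: add FIRST(β) \ {ε}, and if β is empty or nullable also add FOLLOW(N). Iterate to a fixed point.

In Y → E ;: E is followed by ';', add FIRST(';') \ {ε} = { ';' }

Taking the union: FOLLOW(E) = { ';' }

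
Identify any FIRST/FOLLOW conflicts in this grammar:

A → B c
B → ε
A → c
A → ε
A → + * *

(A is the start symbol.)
A FIRST/FOLLOW conflict occurs when a non-terminal N has a nullable alternative N → β (β ⇒* ε) and another alternative N → α with FIRST(α) ∩ FOLLOW(N) ≠ ∅: on such a lookahead the parser cannot decide between expanding α and letting N vanish via β.

Nullable non-terminals: A, B.
FIRST sets used below: FIRST(B) = { ε }

A: nullable alternative(s) A → ε; FOLLOW(A) = { $ }
  A → B c: FIRST \ {ε} = { 'c' } — disjoint from FOLLOW(A)
  A → c: FIRST \ {ε} = { 'c' } — disjoint from FOLLOW(A)
  A → ε: FIRST \ {ε} = { } — this is the only nullable alternative, skip
  A → + * *: FIRST \ {ε} = { '+' } — disjoint from FOLLOW(A)
B has a nullable alternative but only one production, so nothing to check.

No FIRST/FOLLOW conflicts found.

Answer: No FIRST/FOLLOW conflicts.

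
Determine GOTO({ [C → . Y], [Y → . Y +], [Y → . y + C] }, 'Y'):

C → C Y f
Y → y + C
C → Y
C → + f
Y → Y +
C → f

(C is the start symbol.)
{ [C → Y .], [Y → Y . +] }

GOTO(I, 'Y') = CLOSURE({ [A → αX.β] : [A → α.Xβ] ∈ I, X = 'Y' })

Items with dot before 'Y', with the dot advanced:
  [C → . Y] → [C → Y .]
  [Y → . Y +] → [Y → Y . +]
Closure adds nothing (no advanced item has the dot before a non-terminal).

GOTO = { [C → Y .], [Y → Y . +] }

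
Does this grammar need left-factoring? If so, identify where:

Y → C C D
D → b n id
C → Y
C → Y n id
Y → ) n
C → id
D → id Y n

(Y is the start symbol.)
Yes, C has productions with common prefix 'Y'

Left-factoring is needed when two productions for the same non-terminal
share a common prefix on the right-hand side.

Productions for Y:
  Y → C C D
  Y → ) n
Productions for D:
  D → b n id
  D → id Y n
Productions for C:
  C → Y
  C → Y n id
  C → id

Found common prefix 'Y' in productions for C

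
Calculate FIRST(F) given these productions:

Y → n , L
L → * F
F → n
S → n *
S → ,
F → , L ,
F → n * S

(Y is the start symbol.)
From F → n:
  - n is a terminal: add 'n' and stop
From F → , L ,:
  - ',' is a terminal: add ',' and stop
From F → n * S:
  - n is a terminal: add 'n' and stop

Collecting: FIRST(F) = { ',', 'n' }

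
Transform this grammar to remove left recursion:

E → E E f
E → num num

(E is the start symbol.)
E → num num E'
E' → E f E'
E' → ε

E is directly left-recursive. The standard transformation for
  A → A α₁ | ... | A α_m | β₁ | ... | β_n
is
  A  → β₁ A' | ... | β_n A'
  A' → α₁ A' | ... | α_m A' | ε

E → num num becomes E → num num E'
E → E E f becomes E' → E f E'
Add E' → ε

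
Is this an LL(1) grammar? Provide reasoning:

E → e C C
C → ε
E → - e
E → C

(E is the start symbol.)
Yes, the grammar is LL(1).

A grammar is LL(1) if for each non-terminal N with multiple productions, the predict sets of those productions are pairwise disjoint, where PREDICT(N → α) = (FIRST(α) \ {ε}) ∪ (FOLLOW(N) if α ⇒* ε).

Relevant sets:
  FIRST(C) = { ε }
  FOLLOW(E) = { $ }

For E:
  PREDICT(E → e C C) = { 'e' }
  PREDICT(E → '-' e) = { '-' }
  PREDICT(E → C) = { $ }
C has a single production, so nothing to check there.

All predict sets are disjoint. The grammar IS LL(1).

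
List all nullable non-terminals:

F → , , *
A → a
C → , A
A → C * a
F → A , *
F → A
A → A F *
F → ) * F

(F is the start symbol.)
None

There are no ε-productions, so no non-terminal can derive ε.
No non-terminals are nullable.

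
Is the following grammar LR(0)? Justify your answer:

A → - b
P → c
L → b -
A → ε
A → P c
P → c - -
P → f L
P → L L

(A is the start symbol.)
A grammar is LR(0) if no state in the canonical LR(0) collection has:
  - both a shift item (dot before a terminal) and a complete item (shift-reduce conflict), or
  - two or more complete items (reduce-reduce conflict; the accept item [A' → A .] counts as a complete item here).

Augment with A' → A and build the canonical LR(0) collection (I0 = CLOSURE({[A' → . A]}), then GOTO on every symbol after a dot until no new states appear). It has 15 states:
  I0: { [A → . - b], [A → . P c], [A → .], [A' → . A], [L → . b -], [P → . L L], [P → . c - -], [P → . c], [P → . f L] }  — shift, reduce
  I1: { [A → - . b] }  — shift
  I2: { [A' → A .] }  — accept
  I3: { [L → . b -], [P → L . L] }  — shift
  I4: { [A → P . c] }  — shift
  I5: { [L → b . -] }  — shift
  I6: { [P → c . - -], [P → c .] }  — shift, reduce
  I7: { [L → . b -], [P → f . L] }  — shift
  I8: { [P → f L .] }  — reduce
  I9: { [P → c - . -] }  — shift
  I10: { [P → c - - .] }  — reduce
  I11: { [L → b - .] }  — reduce
  I12: { [A → P c .] }  — reduce
  I13: { [P → L L .] }  — reduce
  I14: { [A → - b .] }  — reduce

Conflict in state I0:
  Shift-reduce conflict between [A → .] and [A → . - b]
So the grammar is NOT LR(0).

Answer: No. Shift-reduce conflict between [A → .] and [A → . - b]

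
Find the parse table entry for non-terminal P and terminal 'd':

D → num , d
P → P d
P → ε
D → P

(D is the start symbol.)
P → P d, P → ε

To find M[P, 'd'], we find productions for P where 'd' is in the predict set (PREDICT(N → α) = (FIRST(α) \ {ε}) ∪ (FOLLOW(N) if α ⇒* ε)).

Relevant sets:
  FIRST(P) = { 'd', ε }
  FOLLOW(P) = { $, 'd' }

P → P d: PREDICT = { 'd' }
  'd' is in predict set, so this production goes in M[P, 'd']
P → ε: PREDICT = { $, 'd' }
  'd' is in predict set, so this production goes in M[P, 'd']

M[P, 'd'] = P → P d, P → ε  (a multiply-defined cell — the grammar is not LL(1))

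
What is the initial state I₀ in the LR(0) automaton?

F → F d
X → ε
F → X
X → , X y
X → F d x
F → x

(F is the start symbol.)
First, augment the grammar with F' → F
I₀ = CLOSURE({ [F' → . F] }):
  [F' → . F] has the dot before F: add [F → . F d], [F → . X], [F → . x]
  [F → . X] has the dot before X: add [X → .], [X → . , X y], [X → . F d x]
No further items can be added.

I₀ = { [F → . F d], [F → . X], [F → . x], [F' → . F], [X → . , X y], [X → . F d x], [X → .] }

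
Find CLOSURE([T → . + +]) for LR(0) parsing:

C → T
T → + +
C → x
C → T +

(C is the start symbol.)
{ [T → . + +] }

To compute CLOSURE, for each item [A → α.Bβ] where B is a non-terminal, add [B → .γ] for all productions B → γ; repeat for the newly added items until nothing changes.

Start with: [T → . + +]
The dot precedes the terminal '+', so nothing is added.

CLOSURE = { [T → . + +] }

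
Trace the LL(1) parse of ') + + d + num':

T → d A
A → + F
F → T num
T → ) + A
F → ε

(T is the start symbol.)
Stack is shown with the top on the left.

Stack      Input            Action
----------------------------------
T $        ) + + d + num $  output T → ) + A
) + A $    ) + + d + num $  match ')'
+ A $      + + d + num $    match '+'
A $        + d + num $      output A → + F
+ F $      + d + num $      match '+'
F $        d + num $        output F → T num
T num $    d + num $        output T → d A
d A num $  d + num $        match 'd'
A num $    + num $          output A → + F
+ F num $  + num $          match '+'
F num $    num $            output F → ε
num $      num $            match 'num'
$          $                accept

The string is accepted.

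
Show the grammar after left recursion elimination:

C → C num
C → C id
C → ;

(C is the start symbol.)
C is directly left-recursive. The standard transformation for
  A → A α₁ | ... | A α_m | β₁ | ... | β_n
is
  A  → β₁ A' | ... | β_n A'
  A' → α₁ A' | ... | α_m A' | ε

C → ; becomes C → ; C'
C → C num becomes C' → num C'
C → C id becomes C' → id C'
Add C' → ε

Resulting grammar:
C → ; C'
C' → num C'
C' → id C'
C' → ε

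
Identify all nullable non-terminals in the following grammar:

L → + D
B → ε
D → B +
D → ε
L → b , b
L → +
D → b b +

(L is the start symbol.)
{ 'B', 'D' }

A non-terminal is nullable if it can derive ε (the empty string): either it has an ε-production, or it has a production whose right-hand side consists entirely of nullable non-terminals.

ε-productions: B → ε, D → ε
So B, D are immediately nullable.
No further non-terminal can be added: every production for the remaining non-terminals contains a terminal or a non-nullable non-terminal.
Nullable = { 'B', 'D' }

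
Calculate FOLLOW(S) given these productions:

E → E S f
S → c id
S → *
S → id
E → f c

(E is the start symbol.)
{ 'f' }

To compute FOLLOW(S), find every occurrence of S on a right-hand side N → α S β: add FIRST(β) \ {ε}, and if β is empty or nullable also add FOLLOW(N). Iterate to a fixed point.

In E → E S f: S is followed by f, add FIRST(f) \ {ε} = { 'f' }

Taking the union: FOLLOW(S) = { 'f' }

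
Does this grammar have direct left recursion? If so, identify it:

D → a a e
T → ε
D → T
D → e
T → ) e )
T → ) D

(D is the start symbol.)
Direct left recursion occurs when N → N α for some non-terminal N (the right-hand side begins with the left-hand side itself).

D → a a e: starts with a
T → ε: starts with ε
D → T: starts with T
D → e: starts with e
T → ) e ): starts with ')'
T → ) D: starts with ')'

No direct left recursion found.

Answer: No direct left recursion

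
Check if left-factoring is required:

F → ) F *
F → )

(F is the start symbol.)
Left-factoring is needed when two productions for the same non-terminal
share a common prefix on the right-hand side.

Productions for F:
  F → ) F *
  F → )

Found common prefix ')' in productions for F

Answer: Yes, F has productions with common prefix ')'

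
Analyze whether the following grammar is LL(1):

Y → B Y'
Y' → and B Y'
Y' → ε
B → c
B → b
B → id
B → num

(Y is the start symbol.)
Yes, the grammar is LL(1).

Relevant sets:
  FOLLOW(Y') = { $ }

For Y':
  PREDICT(Y' → and B Y') = { 'and' }
  PREDICT(Y' → ε) = { $ }
For B:
  PREDICT(B → c) = { 'c' }
  PREDICT(B → b) = { 'b' }
  PREDICT(B → id) = { 'id' }
  PREDICT(B → num) = { 'num' }
Y has a single production, so nothing to check there.

All predict sets are disjoint. The grammar IS LL(1).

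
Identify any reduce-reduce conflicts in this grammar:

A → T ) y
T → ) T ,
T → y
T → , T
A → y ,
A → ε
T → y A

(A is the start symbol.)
Yes — I5: [A → .] vs [T → y .]; I9: [A → .] vs [T → y .]

A reduce-reduce conflict occurs when an LR(0) state has two complete items [A → α .] and [B → β .] — both call for a reduction, and with no lookahead the parser cannot choose between them.

Augment with A' → A and build the canonical LR(0) collection (I0 = CLOSURE({[A' → . A]}), then GOTO on every symbol after a dot until no new states appear). It has 14 states:
  I0: { [A → . T ) y], [A → . y ,], [A → .], [A' → . A], [T → . ) T ,], [T → . , T], [T → . y A], [T → . y] }  — shift, reduce
  I1: { [T → ) . T ,], [T → . ) T ,], [T → . , T], [T → . y A], [T → . y] }  — shift
  I2: { [T → , . T], [T → . ) T ,], [T → . , T], [T → . y A], [T → . y] }  — shift
  I3: { [A' → A .] }  — accept
  I4: { [A → T . ) y] }  — shift
  I5: { [A → . T ) y], [A → . y ,], [A → .], [A → y . ,], [T → . ) T ,], [T → . , T], [T → . y A], [T → . y], [T → y . A], [T → y .] }  — shift, 2 reduces
  I6: { [A → y , .], [T → , . T], [T → . ) T ,], [T → . , T], [T → . y A], [T → . y] }  — shift, reduce
  I7: { [T → y A .] }  — reduce
  I8: { [T → , T .] }  — reduce
  I9: { [A → . T ) y], [A → . y ,], [A → .], [T → . ) T ,], [T → . , T], [T → . y A], [T → . y], [T → y . A], [T → y .] }  — shift, 2 reduces
  I10: { [A → T ) . y] }  — shift
  I11: { [A → T ) y .] }  — reduce
  I12: { [T → ) T . ,] }  — shift
  I13: { [T → ) T , .] }  — reduce

I5 contains complete items [A → .], [T → y .] — reduce-reduce conflict.
I9 contains complete items [A → .], [T → y .] — reduce-reduce conflict.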